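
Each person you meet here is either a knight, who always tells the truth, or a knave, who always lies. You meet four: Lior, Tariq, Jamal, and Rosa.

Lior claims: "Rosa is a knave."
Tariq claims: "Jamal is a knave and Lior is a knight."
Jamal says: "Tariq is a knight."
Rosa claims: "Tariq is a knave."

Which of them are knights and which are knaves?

Lior: knave, Tariq: knave, Jamal: knave, Rosa: knight

Consider Lior. Suppose Lior is a knight.
Then no assignment of the remaining roles makes every statement match its speaker's type — contradiction.
So Lior is a knave.
With that fixed, Tariq's statement is false, so Tariq is a knave.
With that fixed, Jamal's statement is false, so Jamal is a knave.
With that fixed, Rosa's statement is true, so Rosa is a knight.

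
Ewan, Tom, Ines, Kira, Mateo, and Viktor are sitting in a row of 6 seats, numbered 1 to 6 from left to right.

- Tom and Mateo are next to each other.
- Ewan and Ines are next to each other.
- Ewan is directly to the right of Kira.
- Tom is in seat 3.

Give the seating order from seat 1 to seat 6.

From clues 1–3: Ewan is in {2,3,4,5}.
From clues 1–4: Viktor → seat 1, Mateo → seat 2, Tom → seat 3, Kira → seat 4, Ewan → seat 5, Ines → seat 6.

Viktor, Mateo, Tom, Kira, Ewan, Ines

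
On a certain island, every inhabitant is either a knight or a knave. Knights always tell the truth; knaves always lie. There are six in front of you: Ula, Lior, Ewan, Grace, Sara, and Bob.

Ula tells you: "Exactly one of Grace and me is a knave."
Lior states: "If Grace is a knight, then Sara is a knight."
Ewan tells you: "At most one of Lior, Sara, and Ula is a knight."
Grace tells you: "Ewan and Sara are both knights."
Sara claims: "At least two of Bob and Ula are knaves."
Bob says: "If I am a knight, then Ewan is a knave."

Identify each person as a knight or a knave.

Consider Ula. Suppose Ula is a knave.
Then no assignment of the remaining roles makes every statement match its speaker's type — contradiction.
So Ula is a knight.
With that fixed, Sara's statement is false, so Sara is a knave.
With that fixed, Grace's statement is false, so Grace is a knave.
With that fixed, Lior's statement is true, so Lior is a knight.
With that fixed, Ewan's statement is false, so Ewan is a knave.
With that fixed, Bob's statement is true, so Bob is a knight.

Ula: knight, Lior: knight, Ewan: knave, Grace: knave, Sara: knave, Bob: knight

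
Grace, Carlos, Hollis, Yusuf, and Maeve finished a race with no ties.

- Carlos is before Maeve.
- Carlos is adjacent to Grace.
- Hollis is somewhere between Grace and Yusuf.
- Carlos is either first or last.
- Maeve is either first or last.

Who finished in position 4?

Yusuf

With clues 1–4, Carlos and Grace are ruled out for place 4.
With clues 1–5, Hollis and Maeve are ruled out for place 4.
So place 4 is Yusuf.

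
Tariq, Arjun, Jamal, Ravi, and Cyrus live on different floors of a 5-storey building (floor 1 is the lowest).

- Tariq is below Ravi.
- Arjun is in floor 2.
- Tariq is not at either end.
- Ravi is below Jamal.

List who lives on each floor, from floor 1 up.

Cyrus, Arjun, Tariq, Ravi, Jamal

From clue 1: Tariq is in {1,2,3,4}.
From clues 1–2: Arjun → floor 2.
From clues 1–3: Tariq is in {3,4}.
From clues 1–4: Cyrus → floor 1, Tariq → floor 3, Ravi → floor 4, Jamal → floor 5.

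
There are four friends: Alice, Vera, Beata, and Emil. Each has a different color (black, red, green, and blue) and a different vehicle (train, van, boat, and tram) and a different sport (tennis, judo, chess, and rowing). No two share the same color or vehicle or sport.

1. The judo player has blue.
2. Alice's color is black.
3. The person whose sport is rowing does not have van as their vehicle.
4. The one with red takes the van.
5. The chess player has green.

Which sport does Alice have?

With clues 1–2, judo is impossible for Alice's sport.
With clues 1–5, chess and tennis are impossible for Alice's sport.
That leaves rowing.

rowing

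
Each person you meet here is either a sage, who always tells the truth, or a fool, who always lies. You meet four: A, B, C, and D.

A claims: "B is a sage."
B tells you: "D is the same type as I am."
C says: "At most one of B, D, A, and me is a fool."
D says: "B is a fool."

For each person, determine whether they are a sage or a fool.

A: fool, B: fool, C: fool, D: sage

Consider A. Suppose A is a sage.
Then no assignment of the remaining roles makes every statement match its speaker's type — contradiction.
So A is a fool.
Consider B. Suppose B is a sage.
Then A's statement comes out true, contradicting A being a fool.
So B is a fool.
With that fixed, C's statement is false, so C is a fool.
With that fixed, D's statement is true, so D is a sage.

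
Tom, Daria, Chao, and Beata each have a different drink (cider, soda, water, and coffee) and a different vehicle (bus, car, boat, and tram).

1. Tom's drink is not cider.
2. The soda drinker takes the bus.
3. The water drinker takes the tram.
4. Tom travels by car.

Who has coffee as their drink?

Tom

With clues 1–4, Beata, Chao, and Daria are impossible for the one with drink coffee.
That leaves Tom.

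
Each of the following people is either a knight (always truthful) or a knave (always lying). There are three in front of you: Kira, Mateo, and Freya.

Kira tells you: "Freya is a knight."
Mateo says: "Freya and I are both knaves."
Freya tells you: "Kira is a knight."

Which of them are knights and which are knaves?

Consider Kira. Suppose Kira is a knave.
Then no assignment of the remaining roles makes every statement match its speaker's type — contradiction.
So Kira is a knight.
With that fixed, Freya's statement is true, so Freya is a knight.
With that fixed, Mateo's statement is false, so Mateo is a knave.

Kira: knight, Mateo: knave, Freya: knight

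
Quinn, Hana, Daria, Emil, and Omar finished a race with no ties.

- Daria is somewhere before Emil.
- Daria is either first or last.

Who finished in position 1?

Daria

With clue 1, Emil is ruled out for place 1.
With clues 1–2, Hana, Omar, and Quinn are ruled out for place 1.
So place 1 is Daria.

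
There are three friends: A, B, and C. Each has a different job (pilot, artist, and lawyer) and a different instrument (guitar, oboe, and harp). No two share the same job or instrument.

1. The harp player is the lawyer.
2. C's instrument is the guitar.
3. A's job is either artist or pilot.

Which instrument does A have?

oboe

With clues 1–2, guitar is impossible for A's instrument.
With clues 1–3, harp is impossible for A's instrument.
That leaves oboe.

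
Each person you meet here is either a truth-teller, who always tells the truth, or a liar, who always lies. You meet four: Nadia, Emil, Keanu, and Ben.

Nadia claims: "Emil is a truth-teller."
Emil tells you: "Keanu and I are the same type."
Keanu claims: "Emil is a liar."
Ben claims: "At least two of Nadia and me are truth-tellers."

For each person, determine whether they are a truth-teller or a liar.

Consider Nadia. Suppose Nadia is a truth-teller.
Then no assignment of the remaining roles makes every statement match its speaker's type — contradiction.
So Nadia is a liar.
With that fixed, Ben's statement is false, so Ben is a liar.
Consider Emil. Suppose Emil is a truth-teller.
Then Nadia's statement comes out true, contradicting Nadia being a liar.
So Emil is a liar.
With that fixed, Keanu's statement is true, so Keanu is a truth-teller.

Nadia: liar, Emil: liar, Keanu: truth-teller, Ben: liar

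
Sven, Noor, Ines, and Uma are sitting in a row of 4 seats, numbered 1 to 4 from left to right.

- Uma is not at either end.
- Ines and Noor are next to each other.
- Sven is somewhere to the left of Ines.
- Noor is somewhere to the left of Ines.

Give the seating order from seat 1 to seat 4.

From clue 1: Uma is in {2,3}.
From clues 1–2: Sven is in {1,4}.
From clues 1–3: Sven → seat 1, Uma → seat 2.
From clues 1–4: Noor → seat 3, Ines → seat 4.

Sven, Uma, Noor, Ines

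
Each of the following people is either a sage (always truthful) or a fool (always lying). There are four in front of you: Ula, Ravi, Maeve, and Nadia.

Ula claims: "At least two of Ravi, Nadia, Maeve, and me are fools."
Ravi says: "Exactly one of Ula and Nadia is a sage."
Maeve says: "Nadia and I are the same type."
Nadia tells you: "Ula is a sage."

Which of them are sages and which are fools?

Consider Ula. Suppose Ula is a fool.
Then no assignment of the remaining roles makes every statement match its speaker's type — contradiction.
So Ula is a sage.
With that fixed, Nadia's statement is true, so Nadia is a sage.
With that fixed, Ravi's statement is false, so Ravi is a fool.
Consider Maeve. Suppose Maeve is a sage.
Then Ula's statement comes out false, contradicting Ula being a sage.
So Maeve is a fool.

Ula: sage, Ravi: fool, Maeve: fool, Nadia: sage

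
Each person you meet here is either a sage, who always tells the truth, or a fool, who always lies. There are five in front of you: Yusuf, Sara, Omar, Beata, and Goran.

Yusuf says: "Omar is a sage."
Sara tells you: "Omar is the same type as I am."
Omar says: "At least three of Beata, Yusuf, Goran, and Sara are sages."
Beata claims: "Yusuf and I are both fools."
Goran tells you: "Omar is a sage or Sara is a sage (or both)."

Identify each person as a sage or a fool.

Consider Yusuf. Suppose Yusuf is a fool.
Then whichever role Beata has, Beata's statement has the wrong truth value — contradiction.
So Yusuf is a sage.
With that fixed, Beata's statement is false, so Beata is a fool.
Consider Sara. Suppose Sara is a fool.
Then no assignment of the remaining roles makes every statement match its speaker's type — contradiction.
So Sara is a sage.
With that fixed, Goran's statement is true, so Goran is a sage.
With that fixed, Omar's statement is true, so Omar is a sage.

Yusuf: sage, Sara: sage, Omar: sage, Beata: fool, Goran: sage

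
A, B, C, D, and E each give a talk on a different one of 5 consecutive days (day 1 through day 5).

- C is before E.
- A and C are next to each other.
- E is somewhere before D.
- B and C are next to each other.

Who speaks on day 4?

E

With clues 1–3, A and C are ruled out for day 4.
With clues 1–4, B and D are ruled out for day 4.
So day 4 is E.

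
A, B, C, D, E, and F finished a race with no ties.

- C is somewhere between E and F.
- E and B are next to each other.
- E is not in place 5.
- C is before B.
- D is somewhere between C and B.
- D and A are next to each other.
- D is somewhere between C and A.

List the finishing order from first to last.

From clue 1: C is in {2,3,4,5}.
From clues 1–4: B is in {3,4,5}.
From clues 1–5: B → place 5.
From clues 1–6: F → place 1, C → place 2, E → place 6.
From clues 1–7: D → place 3, A → place 4.

F, C, D, A, B, E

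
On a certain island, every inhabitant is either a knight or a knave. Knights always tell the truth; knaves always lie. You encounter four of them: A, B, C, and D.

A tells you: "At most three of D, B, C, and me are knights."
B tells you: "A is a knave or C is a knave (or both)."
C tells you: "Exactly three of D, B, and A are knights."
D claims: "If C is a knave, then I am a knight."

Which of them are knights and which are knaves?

Consider A. Suppose A is a knave.
Then A's own statement would have to be false, but it can't be — contradiction.
So A is a knight.
Consider B. Suppose B is a knave.
Then no assignment of the remaining roles makes every statement match its speaker's type — contradiction.
So B is a knight.
Consider C. Suppose C is a knight.
Then B's statement comes out false, contradicting B being a knight.
So C is a knave.
Consider D. Suppose D is a knight.
Then C's statement comes out true, contradicting C being a knave.
So D is a knave.

A: knight, B: knight, C: knave, D: knave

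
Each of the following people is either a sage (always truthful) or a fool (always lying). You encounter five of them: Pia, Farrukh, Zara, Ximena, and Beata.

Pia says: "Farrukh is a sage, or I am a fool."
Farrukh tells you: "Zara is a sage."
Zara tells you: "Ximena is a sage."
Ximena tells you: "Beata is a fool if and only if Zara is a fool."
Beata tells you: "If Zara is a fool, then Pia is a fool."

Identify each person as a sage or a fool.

Consider Pia. Suppose Pia is a fool.
Then Pia's own statement would have to be false, but it can't be — contradiction.
So Pia is a sage.
Consider Farrukh. Suppose Farrukh is a fool.
Then Pia's statement comes out false, contradicting Pia being a sage.
So Farrukh is a sage.
Consider Zara. Suppose Zara is a fool.
Then Farrukh's statement comes out false, contradicting Farrukh being a sage.
So Zara is a sage.
With that fixed, Beata's statement is true, so Beata is a sage.
With that fixed, Ximena's statement is true, so Ximena is a sage.

Pia: sage, Farrukh: sage, Zara: sage, Ximena: sage, Beata: sage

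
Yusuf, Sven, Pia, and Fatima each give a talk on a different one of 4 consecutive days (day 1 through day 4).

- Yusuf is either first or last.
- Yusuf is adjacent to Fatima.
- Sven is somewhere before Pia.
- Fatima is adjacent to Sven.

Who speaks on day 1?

Yusuf

With clues 1–2, Fatima is ruled out for day 1.
With clues 1–3, Pia is ruled out for day 1.
With clues 1–4, Sven is ruled out for day 1.
So day 1 is Yusuf.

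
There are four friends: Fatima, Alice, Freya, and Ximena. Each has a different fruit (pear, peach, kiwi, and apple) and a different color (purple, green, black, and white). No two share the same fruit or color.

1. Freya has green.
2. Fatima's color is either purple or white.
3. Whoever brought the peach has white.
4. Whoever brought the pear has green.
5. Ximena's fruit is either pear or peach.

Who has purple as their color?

Fatima

Clue 1 rules out Freya for the one with color purple.
With clues 1–5, Alice and Ximena are impossible for the one with color purple.
That leaves Fatima.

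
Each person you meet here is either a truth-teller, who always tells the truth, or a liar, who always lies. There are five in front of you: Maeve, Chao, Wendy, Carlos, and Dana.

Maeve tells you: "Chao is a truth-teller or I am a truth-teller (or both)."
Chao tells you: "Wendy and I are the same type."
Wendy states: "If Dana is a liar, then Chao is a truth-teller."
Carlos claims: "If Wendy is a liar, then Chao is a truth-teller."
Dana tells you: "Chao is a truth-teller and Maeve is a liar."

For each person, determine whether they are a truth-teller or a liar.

Maeve: truth-teller, Chao: truth-teller, Wendy: truth-teller, Carlos: truth-teller, Dana: liar

Consider Maeve. Suppose Maeve is a liar.
Then no assignment of the remaining roles makes every statement match its speaker's type — contradiction.
So Maeve is a truth-teller.
With that fixed, Dana's statement is false, so Dana is a liar.
Consider Chao. Suppose Chao is a liar.
Then no assignment of the remaining roles makes every statement match its speaker's type — contradiction.
So Chao is a truth-teller.
With that fixed, Wendy's statement is true, so Wendy is a truth-teller.
With that fixed, Carlos's statement is true, so Carlos is a truth-teller.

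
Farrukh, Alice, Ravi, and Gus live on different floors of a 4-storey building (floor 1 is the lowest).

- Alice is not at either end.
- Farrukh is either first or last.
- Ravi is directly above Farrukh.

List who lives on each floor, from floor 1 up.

Farrukh, Ravi, Alice, Gus

From clue 1: Alice is in {2,3}.
From clues 1–2: Farrukh is in {1,4}.
From clues 1–3: Farrukh → floor 1, Ravi → floor 2, Alice → floor 3, Gus → floor 4.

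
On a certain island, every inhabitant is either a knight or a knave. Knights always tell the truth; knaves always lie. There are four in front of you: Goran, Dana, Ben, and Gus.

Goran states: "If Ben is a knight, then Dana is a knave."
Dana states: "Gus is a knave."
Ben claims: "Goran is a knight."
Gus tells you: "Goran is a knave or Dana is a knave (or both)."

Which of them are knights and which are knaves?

Goran: knight, Dana: knave, Ben: knight, Gus: knight

Consider Goran. Suppose Goran is a knave.
Then no assignment of the remaining roles makes every statement match its speaker's type — contradiction.
So Goran is a knight.
With that fixed, Ben's statement is true, so Ben is a knight.
Consider Dana. Suppose Dana is a knight.
Then Goran's statement comes out false, contradicting Goran being a knight.
So Dana is a knave.
With that fixed, Gus's statement is true, so Gus is a knight.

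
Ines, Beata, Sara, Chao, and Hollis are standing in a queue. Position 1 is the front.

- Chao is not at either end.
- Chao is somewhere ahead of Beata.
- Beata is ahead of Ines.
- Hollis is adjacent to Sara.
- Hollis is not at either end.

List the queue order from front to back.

Sara, Hollis, Chao, Beata, Ines

From clue 1: Chao is in {2,3,4}.
From clues 1–2: Beata is in {3,4,5}.
From clues 1–3: Ines is in {4,5}.
From clues 1–4: Chao → position 3, Beata → position 4, Ines → position 5.
From clues 1–5: Sara → position 1, Hollis → position 2.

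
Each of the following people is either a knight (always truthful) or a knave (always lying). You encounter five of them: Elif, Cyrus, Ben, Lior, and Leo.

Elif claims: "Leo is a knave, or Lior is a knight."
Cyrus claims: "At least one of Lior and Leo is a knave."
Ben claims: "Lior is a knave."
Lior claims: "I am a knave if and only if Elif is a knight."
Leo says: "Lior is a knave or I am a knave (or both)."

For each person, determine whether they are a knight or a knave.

Elif: knave, Cyrus: knight, Ben: knight, Lior: knave, Leo: knight

Consider Elif. Suppose Elif is a knight.
Then whichever role Lior has, Lior's statement has the wrong truth value — contradiction.
So Elif is a knave.
Consider Cyrus. Suppose Cyrus is a knave.
Then no assignment of the remaining roles makes every statement match its speaker's type — contradiction.
So Cyrus is a knight.
Consider Ben. Suppose Ben is a knave.
Then no assignment of the remaining roles makes every statement match its speaker's type — contradiction.
So Ben is a knight.
Consider Lior. Suppose Lior is a knight.
Then Elif's statement comes out true, contradicting Elif being a knave.
So Lior is a knave.
With that fixed, Leo's statement is true, so Leo is a knight.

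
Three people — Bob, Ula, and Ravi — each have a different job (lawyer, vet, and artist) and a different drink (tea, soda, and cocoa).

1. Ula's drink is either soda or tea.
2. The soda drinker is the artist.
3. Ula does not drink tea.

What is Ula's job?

artist

With clues 1–3, lawyer and vet are impossible for Ula's job.
That leaves artist.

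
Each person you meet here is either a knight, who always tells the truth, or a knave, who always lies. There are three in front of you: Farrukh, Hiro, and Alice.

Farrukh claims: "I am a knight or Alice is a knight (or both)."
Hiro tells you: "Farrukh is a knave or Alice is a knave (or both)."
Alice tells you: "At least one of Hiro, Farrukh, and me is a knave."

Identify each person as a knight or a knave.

Farrukh: knight, Hiro: knave, Alice: knight

Consider Farrukh. Suppose Farrukh is a knave.
Then no assignment of the remaining roles makes every statement match its speaker's type — contradiction.
So Farrukh is a knight.
Consider Hiro. Suppose Hiro is a knight.
Then whichever role Alice has, Alice's statement has the wrong truth value — contradiction.
So Hiro is a knave.
With that fixed, Alice's statement is true, so Alice is a knight.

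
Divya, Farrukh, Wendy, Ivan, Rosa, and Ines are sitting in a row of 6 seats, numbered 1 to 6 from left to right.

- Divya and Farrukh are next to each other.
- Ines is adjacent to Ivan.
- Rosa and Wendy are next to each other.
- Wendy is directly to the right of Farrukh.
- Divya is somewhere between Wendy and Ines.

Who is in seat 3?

Divya

With clues 1–4, Farrukh, Ines, Ivan, and Rosa are ruled out for seat 3.
With clues 1–5, Wendy is ruled out for seat 3.
So seat 3 is Divya.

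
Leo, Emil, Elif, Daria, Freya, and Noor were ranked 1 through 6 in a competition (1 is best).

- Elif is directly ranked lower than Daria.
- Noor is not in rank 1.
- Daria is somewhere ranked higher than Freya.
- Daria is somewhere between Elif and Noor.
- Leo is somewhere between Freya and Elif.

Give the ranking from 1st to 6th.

From clue 1: Elif is in {2,3,4,5,6}.
From clues 1–3: Elif is in {2,3,4,5}.
From clues 1–4: Elif is in {4,5}.
From clues 1–5: Emil → rank 1, Noor → rank 2, Daria → rank 3, Elif → rank 4, Leo → rank 5, Freya → rank 6.

Emil, Noor, Daria, Elif, Leo, Freya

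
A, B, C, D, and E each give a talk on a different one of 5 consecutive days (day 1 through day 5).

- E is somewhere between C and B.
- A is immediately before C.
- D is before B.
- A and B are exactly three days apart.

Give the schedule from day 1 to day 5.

From clue 1: E is in {2,3,4}.
From clues 1–3: B is in {2,5}.
From clues 1–4: D → day 1, A → day 2, C → day 3, E → day 4, B → day 5.

D, A, C, E, B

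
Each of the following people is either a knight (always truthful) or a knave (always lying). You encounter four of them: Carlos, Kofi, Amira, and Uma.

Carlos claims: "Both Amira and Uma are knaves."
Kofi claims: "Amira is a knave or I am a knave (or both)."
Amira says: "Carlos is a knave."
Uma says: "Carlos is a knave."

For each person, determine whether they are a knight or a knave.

Consider Carlos. Suppose Carlos is a knave.
Then no assignment of the remaining roles makes every statement match its speaker's type — contradiction.
So Carlos is a knight.
With that fixed, Amira's statement is false, so Amira is a knave.
With that fixed, Uma's statement is false, so Uma is a knave.
With that fixed, Kofi's statement is true, so Kofi is a knight.

Carlos: knight, Kofi: knight, Amira: knave, Uma: knave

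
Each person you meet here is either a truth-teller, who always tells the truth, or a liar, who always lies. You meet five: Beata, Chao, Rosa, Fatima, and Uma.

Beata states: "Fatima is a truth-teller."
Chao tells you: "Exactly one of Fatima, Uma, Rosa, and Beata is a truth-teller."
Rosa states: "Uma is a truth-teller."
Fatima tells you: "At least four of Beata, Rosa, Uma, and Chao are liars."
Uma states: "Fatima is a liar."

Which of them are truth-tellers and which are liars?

Consider Beata. Suppose Beata is a truth-teller.
Then no assignment of the remaining roles makes every statement match its speaker's type — contradiction.
So Beata is a liar.
Consider Chao. Suppose Chao is a truth-teller.
Then no assignment of the remaining roles makes every statement match its speaker's type — contradiction.
So Chao is a liar.
Consider Rosa. Suppose Rosa is a liar.
Then no assignment of the remaining roles makes every statement match its speaker's type — contradiction.
So Rosa is a truth-teller.
With that fixed, Fatima's statement is false, so Fatima is a liar.
With that fixed, Uma's statement is true, so Uma is a truth-teller.

Beata: liar, Chao: liar, Rosa: truth-teller, Fatima: liar, Uma: truth-teller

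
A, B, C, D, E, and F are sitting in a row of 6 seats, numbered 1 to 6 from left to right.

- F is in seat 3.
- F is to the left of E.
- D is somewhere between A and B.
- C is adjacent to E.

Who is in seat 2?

With clue 1, F is ruled out for seat 2.
With clues 1–2, E is ruled out for seat 2.
With clues 1–4, A, B, and C are ruled out for seat 2.
So seat 2 is D.

D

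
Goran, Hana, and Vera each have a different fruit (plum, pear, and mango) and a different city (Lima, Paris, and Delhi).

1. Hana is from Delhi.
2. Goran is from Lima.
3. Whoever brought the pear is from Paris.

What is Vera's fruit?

pear

With clues 1–3, mango and plum are impossible for Vera's fruit.
That leaves pear.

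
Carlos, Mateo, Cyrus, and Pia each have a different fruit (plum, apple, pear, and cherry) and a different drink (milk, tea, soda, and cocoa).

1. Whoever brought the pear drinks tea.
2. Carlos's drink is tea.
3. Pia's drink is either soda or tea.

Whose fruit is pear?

Carlos

With clues 1–2, Cyrus, Mateo, and Pia are impossible for the one with fruit pear.
That leaves Carlos.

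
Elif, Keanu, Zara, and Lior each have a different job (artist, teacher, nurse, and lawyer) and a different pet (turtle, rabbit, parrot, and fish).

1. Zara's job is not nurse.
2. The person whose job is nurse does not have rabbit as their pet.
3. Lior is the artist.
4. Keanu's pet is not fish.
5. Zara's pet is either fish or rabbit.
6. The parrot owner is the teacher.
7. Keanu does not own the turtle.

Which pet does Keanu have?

With clues 1–4, fish is impossible for Keanu's pet.
With clues 1–6, rabbit is impossible for Keanu's pet.
With clues 1–7, turtle is impossible for Keanu's pet.
That leaves parrot.

parrot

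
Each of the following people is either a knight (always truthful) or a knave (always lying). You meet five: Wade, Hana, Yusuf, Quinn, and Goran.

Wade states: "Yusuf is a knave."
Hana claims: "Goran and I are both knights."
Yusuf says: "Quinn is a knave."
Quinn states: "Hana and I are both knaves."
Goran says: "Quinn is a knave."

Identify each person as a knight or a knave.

Wade: knave, Hana: knight, Yusuf: knight, Quinn: knave, Goran: knight

Consider Wade. Suppose Wade is a knight.
Then no assignment of the remaining roles makes every statement match its speaker's type — contradiction.
So Wade is a knave.
Consider Hana. Suppose Hana is a knave.
Then whichever role Quinn has, Quinn's statement has the wrong truth value — contradiction.
So Hana is a knight.
With that fixed, Quinn's statement is false, so Quinn is a knave.
With that fixed, Goran's statement is true, so Goran is a knight.
With that fixed, Yusuf's statement is true, so Yusuf is a knight.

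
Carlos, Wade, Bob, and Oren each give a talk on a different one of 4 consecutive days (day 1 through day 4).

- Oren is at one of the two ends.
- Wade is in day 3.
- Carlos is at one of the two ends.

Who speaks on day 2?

With clue 1, Oren is ruled out for day 2.
With clues 1–2, Wade is ruled out for day 2.
With clues 1–3, Carlos is ruled out for day 2.
So day 2 is Bob.

Bob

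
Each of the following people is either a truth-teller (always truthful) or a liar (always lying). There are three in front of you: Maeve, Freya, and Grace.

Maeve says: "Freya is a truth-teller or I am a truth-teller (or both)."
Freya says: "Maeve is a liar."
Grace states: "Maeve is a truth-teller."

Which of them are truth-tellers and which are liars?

Maeve: truth-teller, Freya: liar, Grace: truth-teller

Consider Maeve. Suppose Maeve is a liar.
Then no assignment of the remaining roles makes every statement match its speaker's type — contradiction.
So Maeve is a truth-teller.
With that fixed, Freya's statement is false, so Freya is a liar.
With that fixed, Grace's statement is true, so Grace is a truth-teller.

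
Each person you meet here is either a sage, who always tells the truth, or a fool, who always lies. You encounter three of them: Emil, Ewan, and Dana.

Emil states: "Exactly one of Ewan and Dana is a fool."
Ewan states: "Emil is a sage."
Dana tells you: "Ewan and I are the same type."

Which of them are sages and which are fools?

Consider Emil. Suppose Emil is a fool.
Then no assignment of the remaining roles makes every statement match its speaker's type — contradiction.
So Emil is a sage.
With that fixed, Ewan's statement is true, so Ewan is a sage.
Consider Dana. Suppose Dana is a sage.
Then Emil's statement comes out false, contradicting Emil being a sage.
So Dana is a fool.

Emil: sage, Ewan: sage, Dana: fool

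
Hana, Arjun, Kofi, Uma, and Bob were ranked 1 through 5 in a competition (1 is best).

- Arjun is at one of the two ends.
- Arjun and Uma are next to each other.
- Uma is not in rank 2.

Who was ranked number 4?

With clue 1, Arjun is ruled out for rank 4.
With clues 1–3, Bob, Hana, and Kofi are ruled out for rank 4.
So rank 4 is Uma.

Uma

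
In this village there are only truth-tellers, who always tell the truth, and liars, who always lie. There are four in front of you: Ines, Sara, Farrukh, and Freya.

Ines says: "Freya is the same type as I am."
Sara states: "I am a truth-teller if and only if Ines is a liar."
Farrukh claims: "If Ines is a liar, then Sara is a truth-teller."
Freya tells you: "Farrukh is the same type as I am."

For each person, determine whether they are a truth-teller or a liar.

Ines: liar, Sara: truth-teller, Farrukh: truth-teller, Freya: truth-teller

Consider Ines. Suppose Ines is a truth-teller.
Then whichever role Sara has, Sara's statement has the wrong truth value — contradiction.
So Ines is a liar.
Consider Sara. Suppose Sara is a liar.
Then no assignment of the remaining roles makes every statement match its speaker's type — contradiction.
So Sara is a truth-teller.
With that fixed, Farrukh's statement is true, so Farrukh is a truth-teller.
Consider Freya. Suppose Freya is a liar.
Then Ines's statement comes out true, contradicting Ines being a liar.
So Freya is a truth-teller.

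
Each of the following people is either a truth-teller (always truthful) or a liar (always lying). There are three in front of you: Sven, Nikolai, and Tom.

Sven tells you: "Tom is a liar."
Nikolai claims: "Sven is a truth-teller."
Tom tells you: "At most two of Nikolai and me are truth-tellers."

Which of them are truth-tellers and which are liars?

Sven: liar, Nikolai: liar, Tom: truth-teller

Regardless of anyone's role, Tom's statement is true, so Tom is a truth-teller.
With that fixed, Sven's statement is false, so Sven is a liar.
With that fixed, Nikolai's statement is false, so Nikolai is a liar.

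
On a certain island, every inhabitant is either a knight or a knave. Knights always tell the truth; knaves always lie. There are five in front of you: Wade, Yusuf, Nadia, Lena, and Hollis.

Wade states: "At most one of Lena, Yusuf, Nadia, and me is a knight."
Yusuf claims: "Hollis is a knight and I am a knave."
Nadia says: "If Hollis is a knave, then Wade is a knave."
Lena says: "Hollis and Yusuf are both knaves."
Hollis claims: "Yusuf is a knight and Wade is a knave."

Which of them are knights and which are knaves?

Consider Wade. Suppose Wade is a knight.
Then no assignment of the remaining roles makes every statement match its speaker's type — contradiction.
So Wade is a knave.
With that fixed, Nadia's statement is true, so Nadia is a knight.
Consider Yusuf. Suppose Yusuf is a knight.
Then Yusuf's own statement would have to be true, but it can't be — contradiction.
So Yusuf is a knave.
With that fixed, Hollis's statement is false, so Hollis is a knave.
With that fixed, Lena's statement is true, so Lena is a knight.

Wade: knave, Yusuf: knave, Nadia: knight, Lena: knight, Hollis: knave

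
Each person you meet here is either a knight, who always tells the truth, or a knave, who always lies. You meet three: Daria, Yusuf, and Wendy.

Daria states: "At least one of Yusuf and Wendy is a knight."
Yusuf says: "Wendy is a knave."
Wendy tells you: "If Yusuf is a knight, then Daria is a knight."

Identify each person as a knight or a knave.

Consider Daria. Suppose Daria is a knave.
Then no assignment of the remaining roles makes every statement match its speaker's type — contradiction.
So Daria is a knight.
With that fixed, Wendy's statement is true, so Wendy is a knight.
With that fixed, Yusuf's statement is false, so Yusuf is a knave.

Daria: knight, Yusuf: knave, Wendy: knight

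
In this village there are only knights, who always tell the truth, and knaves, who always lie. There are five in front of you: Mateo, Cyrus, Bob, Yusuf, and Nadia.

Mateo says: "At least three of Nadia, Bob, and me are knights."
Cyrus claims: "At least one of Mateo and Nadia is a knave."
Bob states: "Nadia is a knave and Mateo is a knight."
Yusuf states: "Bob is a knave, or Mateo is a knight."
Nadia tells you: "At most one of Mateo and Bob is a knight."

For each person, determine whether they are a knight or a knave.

Consider Mateo. Suppose Mateo is a knight.
Then no assignment of the remaining roles makes every statement match its speaker's type — contradiction.
So Mateo is a knave.
With that fixed, Cyrus's statement is true, so Cyrus is a knight.
With that fixed, Bob's statement is false, so Bob is a knave.
With that fixed, Yusuf's statement is true, so Yusuf is a knight.
With that fixed, Nadia's statement is true, so Nadia is a knight.

Mateo: knave, Cyrus: knight, Bob: knave, Yusuf: knight, Nadia: knight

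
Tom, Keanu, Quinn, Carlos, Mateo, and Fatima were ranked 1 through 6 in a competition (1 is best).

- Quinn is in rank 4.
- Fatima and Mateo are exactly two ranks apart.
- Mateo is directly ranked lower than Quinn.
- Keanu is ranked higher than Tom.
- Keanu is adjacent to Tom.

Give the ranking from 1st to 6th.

Keanu, Tom, Fatima, Quinn, Mateo, Carlos

From clue 1: Quinn → rank 4.
From clues 1–2: Mateo is in {1,3,5}.
From clues 1–3: Fatima → rank 3, Mateo → rank 5.
From clues 1–4: Tom is in {2,6}.
From clues 1–5: Keanu → rank 1, Tom → rank 2, Carlos → rank 6.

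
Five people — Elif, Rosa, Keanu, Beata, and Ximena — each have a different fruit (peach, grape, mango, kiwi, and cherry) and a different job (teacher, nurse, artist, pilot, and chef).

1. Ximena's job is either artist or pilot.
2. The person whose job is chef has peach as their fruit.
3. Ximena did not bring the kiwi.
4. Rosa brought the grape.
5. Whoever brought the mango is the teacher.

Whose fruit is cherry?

With clues 1–4, Rosa is impossible for the one with fruit cherry.
With clues 1–5, Beata, Elif, and Keanu are impossible for the one with fruit cherry.
That leaves Ximena.

Ximena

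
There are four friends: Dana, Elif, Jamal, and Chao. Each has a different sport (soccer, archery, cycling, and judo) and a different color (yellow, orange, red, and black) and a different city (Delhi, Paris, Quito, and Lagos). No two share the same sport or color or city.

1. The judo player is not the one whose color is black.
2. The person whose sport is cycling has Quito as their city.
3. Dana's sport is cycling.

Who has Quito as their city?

Dana

With clues 1–3, Chao, Elif, and Jamal are impossible for the one with city Quito.
That leaves Dana.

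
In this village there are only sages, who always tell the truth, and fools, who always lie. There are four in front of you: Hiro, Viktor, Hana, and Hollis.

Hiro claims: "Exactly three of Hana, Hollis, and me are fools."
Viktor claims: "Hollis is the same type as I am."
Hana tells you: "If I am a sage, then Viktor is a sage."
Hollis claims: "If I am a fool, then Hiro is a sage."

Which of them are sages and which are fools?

Consider Hiro. Suppose Hiro is a sage.
Then Hiro's own statement would have to be true, but it can't be — contradiction.
So Hiro is a fool.
Consider Viktor. Suppose Viktor is a fool.
Then whichever role Hana has, Hana's statement has the wrong truth value — contradiction.
So Viktor is a sage.
With that fixed, Hana's statement is true, so Hana is a sage.
Consider Hollis. Suppose Hollis is a fool.
Then Viktor's statement comes out false, contradicting Viktor being a sage.
So Hollis is a sage.

Hiro: fool, Viktor: sage, Hana: sage, Hollis: sage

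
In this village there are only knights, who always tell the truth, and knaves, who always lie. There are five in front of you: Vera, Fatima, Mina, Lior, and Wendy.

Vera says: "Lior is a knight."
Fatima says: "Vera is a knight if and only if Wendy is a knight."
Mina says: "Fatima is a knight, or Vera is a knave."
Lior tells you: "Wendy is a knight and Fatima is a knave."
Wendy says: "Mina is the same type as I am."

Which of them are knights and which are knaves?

Consider Vera. Suppose Vera is a knight.
Then no assignment of the remaining roles makes every statement match its speaker's type — contradiction.
So Vera is a knave.
With that fixed, Mina's statement is true, so Mina is a knight.
Consider Fatima. Suppose Fatima is a knave.
Then no assignment of the remaining roles makes every statement match its speaker's type — contradiction.
So Fatima is a knight.
With that fixed, Lior's statement is false, so Lior is a knave.
Consider Wendy. Suppose Wendy is a knight.
Then Fatima's statement comes out false, contradicting Fatima being a knight.
So Wendy is a knave.

Vera: knave, Fatima: knight, Mina: knight, Lior: knave, Wendy: knave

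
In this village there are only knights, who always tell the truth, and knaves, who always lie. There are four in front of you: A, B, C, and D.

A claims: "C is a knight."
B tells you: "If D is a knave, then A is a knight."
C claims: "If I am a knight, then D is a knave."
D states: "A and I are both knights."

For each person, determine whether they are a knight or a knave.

Consider A. Suppose A is a knave.
Then no assignment of the remaining roles makes every statement match its speaker's type — contradiction.
So A is a knight.
With that fixed, B's statement is true, so B is a knight.
Consider C. Suppose C is a knave.
Then A's statement comes out false, contradicting A being a knight.
So C is a knight.
Consider D. Suppose D is a knight.
Then C's statement comes out false, contradicting C being a knight.
So D is a knave.

A: knight, B: knight, C: knight, D: knave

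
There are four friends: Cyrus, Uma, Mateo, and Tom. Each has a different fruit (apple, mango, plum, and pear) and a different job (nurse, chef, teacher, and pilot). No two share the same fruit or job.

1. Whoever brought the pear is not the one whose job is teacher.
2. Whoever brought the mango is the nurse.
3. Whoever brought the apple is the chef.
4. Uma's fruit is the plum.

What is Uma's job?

teacher

With clues 1–4, chef, nurse, and pilot are impossible for Uma's job.
That leaves teacher.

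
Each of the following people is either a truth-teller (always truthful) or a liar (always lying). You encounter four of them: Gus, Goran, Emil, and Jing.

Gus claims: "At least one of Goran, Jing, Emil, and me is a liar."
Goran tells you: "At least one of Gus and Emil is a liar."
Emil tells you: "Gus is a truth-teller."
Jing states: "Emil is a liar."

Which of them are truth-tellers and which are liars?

Consider Gus. Suppose Gus is a liar.
Then Gus's own statement would have to be false, but it can't be — contradiction.
So Gus is a truth-teller.
With that fixed, Emil's statement is true, so Emil is a truth-teller.
With that fixed, Jing's statement is false, so Jing is a liar.
With that fixed, Goran's statement is false, so Goran is a liar.

Gus: truth-teller, Goran: liar, Emil: truth-teller, Jing: liar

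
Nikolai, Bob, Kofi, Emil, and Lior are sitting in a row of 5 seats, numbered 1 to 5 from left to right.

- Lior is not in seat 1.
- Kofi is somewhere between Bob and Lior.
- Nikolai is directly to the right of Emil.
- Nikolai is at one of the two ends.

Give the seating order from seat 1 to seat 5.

From clue 1: Lior is in {2,3,4,5}.
From clues 1–2: Kofi is in {2,3,4}.
From clues 1–3: Kofi is in {2,4}.
From clues 1–4: Bob → seat 1, Kofi → seat 2, Lior → seat 3, Emil → seat 4, Nikolai → seat 5.

Bob, Kofi, Lior, Emil, Nikolai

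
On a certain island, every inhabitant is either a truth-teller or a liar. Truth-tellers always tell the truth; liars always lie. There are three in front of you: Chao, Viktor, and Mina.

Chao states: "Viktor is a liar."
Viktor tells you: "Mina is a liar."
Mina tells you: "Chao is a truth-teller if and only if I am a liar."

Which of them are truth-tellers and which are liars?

Chao: liar, Viktor: truth-teller, Mina: liar

Consider Chao. Suppose Chao is a truth-teller.
Then whichever role Mina has, Mina's statement has the wrong truth value — contradiction.
So Chao is a liar.
Consider Viktor. Suppose Viktor is a liar.
Then Chao's statement comes out true, contradicting Chao being a liar.
So Viktor is a truth-teller.
Consider Mina. Suppose Mina is a truth-teller.
Then Viktor's statement comes out false, contradicting Viktor being a truth-teller.
So Mina is a liar.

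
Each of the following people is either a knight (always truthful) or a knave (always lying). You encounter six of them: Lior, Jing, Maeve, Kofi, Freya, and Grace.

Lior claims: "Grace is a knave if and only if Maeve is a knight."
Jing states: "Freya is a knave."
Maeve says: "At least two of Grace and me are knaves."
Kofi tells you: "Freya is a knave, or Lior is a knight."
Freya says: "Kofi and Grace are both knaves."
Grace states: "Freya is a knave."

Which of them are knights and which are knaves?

Consider Lior. Suppose Lior is a knave.
Then no assignment of the remaining roles makes every statement match its speaker's type — contradiction.
So Lior is a knight.
With that fixed, Kofi's statement is true, so Kofi is a knight.
With that fixed, Freya's statement is false, so Freya is a knave.
With that fixed, Grace's statement is true, so Grace is a knight.
With that fixed, Jing's statement is true, so Jing is a knight.
With that fixed, Maeve's statement is false, so Maeve is a knave.

Lior: knight, Jing: knight, Maeve: knave, Kofi: knight, Freya: knave, Grace: knight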